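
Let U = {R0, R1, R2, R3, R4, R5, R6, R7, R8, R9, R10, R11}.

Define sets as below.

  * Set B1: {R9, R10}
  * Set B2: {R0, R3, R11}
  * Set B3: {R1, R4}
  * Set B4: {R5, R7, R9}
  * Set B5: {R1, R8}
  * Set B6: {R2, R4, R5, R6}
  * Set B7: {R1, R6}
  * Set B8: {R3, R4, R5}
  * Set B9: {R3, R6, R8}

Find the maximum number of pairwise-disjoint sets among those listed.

B1, B2, B5, B6 are pairwise disjoint (B1={R9,R10}; B2={R0,R3,R11}; B5={R1,R8}; B6={R2,R4,R5,R6}).
Every remaining set overlaps one of these, and no 5 of the listed sets are pairwise disjoint, so 4 is the maximum.

4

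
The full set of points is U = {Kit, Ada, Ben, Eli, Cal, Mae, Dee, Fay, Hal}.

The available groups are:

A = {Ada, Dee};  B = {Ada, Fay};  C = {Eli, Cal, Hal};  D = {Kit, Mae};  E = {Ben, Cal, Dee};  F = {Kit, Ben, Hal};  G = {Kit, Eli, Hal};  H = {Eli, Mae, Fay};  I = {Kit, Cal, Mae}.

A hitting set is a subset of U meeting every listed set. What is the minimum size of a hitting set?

4

The 4 points {Kit, Cal, Dee, Fay} hit every group.
No choice of 3 points meets every group, so 4 is the minimum.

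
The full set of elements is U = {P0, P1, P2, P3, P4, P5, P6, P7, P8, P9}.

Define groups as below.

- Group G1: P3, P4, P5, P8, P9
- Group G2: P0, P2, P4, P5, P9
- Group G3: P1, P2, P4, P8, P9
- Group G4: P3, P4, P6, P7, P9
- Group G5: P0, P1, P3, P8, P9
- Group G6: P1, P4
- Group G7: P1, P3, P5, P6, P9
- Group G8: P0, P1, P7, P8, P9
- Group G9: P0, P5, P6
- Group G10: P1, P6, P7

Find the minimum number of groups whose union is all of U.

3

G2, G7, and G8 cover everything between them: the union {P0, P1, P2, P3, P4, P5, P6, P7, P8, P9} is all of U.
No 2 of the 10 groups cover everything (all 45 combinations miss at least one element), so 3 is optimal.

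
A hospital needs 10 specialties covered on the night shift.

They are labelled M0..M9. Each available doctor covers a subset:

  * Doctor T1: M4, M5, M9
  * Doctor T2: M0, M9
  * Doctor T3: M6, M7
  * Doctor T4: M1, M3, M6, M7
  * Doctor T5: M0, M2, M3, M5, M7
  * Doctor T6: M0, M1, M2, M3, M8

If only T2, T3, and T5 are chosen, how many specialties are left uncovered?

3

Union of T2, T3, T5 = {M0, M2, M3, M5, M6, M7, M9}.
Not covered: M1, M4, M8 — 3 specialties.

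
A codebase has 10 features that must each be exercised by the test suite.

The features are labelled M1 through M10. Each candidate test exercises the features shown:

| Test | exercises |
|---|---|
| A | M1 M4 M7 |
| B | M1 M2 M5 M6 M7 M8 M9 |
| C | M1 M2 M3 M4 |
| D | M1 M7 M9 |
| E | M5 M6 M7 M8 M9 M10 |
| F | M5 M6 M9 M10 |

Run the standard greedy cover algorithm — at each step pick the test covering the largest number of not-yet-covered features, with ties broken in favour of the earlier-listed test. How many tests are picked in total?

3

Greedy: pick B (covers 7 new) → pick C (covers 2 new) → pick E (covers 1 new). Total picks: 3.
(The true minimum cover uses only 2 tests, so greedy is not optimal here.)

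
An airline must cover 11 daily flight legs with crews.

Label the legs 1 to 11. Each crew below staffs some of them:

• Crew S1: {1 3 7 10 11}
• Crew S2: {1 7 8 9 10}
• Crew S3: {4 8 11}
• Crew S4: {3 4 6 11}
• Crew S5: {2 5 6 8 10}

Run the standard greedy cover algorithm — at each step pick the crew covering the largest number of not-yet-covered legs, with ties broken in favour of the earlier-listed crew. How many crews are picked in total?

Greedy: pick S1 (covers 5 new) → pick S5 (covers 4 new) → pick S2 (covers 1 new) → pick S3 (covers 1 new). Total picks: 4.
(The true minimum cover uses only 3 crews, so greedy is not optimal here.)

4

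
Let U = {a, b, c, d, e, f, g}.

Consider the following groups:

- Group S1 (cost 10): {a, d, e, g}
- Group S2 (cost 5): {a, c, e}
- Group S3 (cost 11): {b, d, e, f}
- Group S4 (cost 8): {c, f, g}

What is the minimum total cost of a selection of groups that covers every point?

S2, S3, S4 together cover every point (S2 ∪ S3 ∪ S4 = {a, b, c, d, e, f, g}); total cost 5 + 11 + 8 = 24.
No covering selection has total cost below 24.

24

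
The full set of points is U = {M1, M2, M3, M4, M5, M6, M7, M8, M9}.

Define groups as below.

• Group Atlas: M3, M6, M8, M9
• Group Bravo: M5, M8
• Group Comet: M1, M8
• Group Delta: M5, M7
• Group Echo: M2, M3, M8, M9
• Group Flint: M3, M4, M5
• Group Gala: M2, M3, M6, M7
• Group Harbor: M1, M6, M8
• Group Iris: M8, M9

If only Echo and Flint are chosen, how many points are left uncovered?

3

Union of Echo, Flint = {M2, M3, M4, M5, M8, M9}.
Not covered: M1, M6, M7 — 3 points.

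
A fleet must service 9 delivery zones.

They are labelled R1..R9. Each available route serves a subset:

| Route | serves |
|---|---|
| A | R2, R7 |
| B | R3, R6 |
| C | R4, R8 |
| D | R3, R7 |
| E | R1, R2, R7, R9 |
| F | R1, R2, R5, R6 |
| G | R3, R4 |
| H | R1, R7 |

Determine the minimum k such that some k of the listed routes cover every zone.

B and C and E and F together: B ∪ C ∪ E ∪ F = {R1, R2, R3, R4, R5, R6, R7, R8, R9} — every zone is covered.
Only F contains R5, so F is forced; the remaining 5 zones need at least 3 more routes (each remaining route adds at most 2) — so at least 4 routes are needed, and 4 is optimal.

4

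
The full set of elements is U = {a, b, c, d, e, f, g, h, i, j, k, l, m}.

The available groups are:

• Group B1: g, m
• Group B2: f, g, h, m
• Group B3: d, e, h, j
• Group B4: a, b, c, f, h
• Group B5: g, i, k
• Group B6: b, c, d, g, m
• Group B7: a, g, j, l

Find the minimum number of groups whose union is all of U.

Take {B3, B4, B5, B6, B7}. Their union is {a, b, c, d, e, f, g, h, i, j, k, l, m}, which is all 13 elements.
No 4 of the 7 groups cover everything (all 35 combinations miss at least one element), so 5 is optimal.

5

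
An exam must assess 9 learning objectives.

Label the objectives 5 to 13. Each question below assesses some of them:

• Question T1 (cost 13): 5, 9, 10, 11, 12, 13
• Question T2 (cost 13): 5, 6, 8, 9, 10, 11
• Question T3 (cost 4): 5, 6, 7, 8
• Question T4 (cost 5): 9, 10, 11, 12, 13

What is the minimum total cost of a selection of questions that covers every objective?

T3, T4 together cover every objective (T3 ∪ T4 = {5, 6, 7, 8, 9, 10, 11, 12, 13}); total cost 4 + 5 = 9.
No covering selection has total cost below 9.

9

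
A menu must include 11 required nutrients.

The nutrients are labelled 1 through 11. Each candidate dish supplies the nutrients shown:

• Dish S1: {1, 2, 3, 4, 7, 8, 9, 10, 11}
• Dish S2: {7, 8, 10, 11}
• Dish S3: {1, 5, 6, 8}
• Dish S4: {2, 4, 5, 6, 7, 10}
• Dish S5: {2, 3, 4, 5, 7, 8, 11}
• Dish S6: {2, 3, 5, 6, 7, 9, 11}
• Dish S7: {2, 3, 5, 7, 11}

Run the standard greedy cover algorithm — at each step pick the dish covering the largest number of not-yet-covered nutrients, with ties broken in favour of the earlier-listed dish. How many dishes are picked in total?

Greedy: pick S1 (covers 9 new) → pick S3 (covers 2 new). Total picks: 2.

2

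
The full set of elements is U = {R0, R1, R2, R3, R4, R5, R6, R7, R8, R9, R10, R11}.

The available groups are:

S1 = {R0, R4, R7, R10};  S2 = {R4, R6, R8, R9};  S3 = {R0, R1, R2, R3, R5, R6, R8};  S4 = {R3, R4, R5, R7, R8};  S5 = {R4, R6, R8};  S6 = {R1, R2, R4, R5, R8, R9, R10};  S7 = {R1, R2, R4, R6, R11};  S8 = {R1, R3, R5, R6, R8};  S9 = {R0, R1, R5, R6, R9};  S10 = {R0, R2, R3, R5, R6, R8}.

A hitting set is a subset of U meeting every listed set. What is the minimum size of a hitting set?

2

H = {R4, R5} meets every group (each contains at least one member of H), and |H| = 2.
The groups S1, S8 are pairwise disjoint, so any hitting set needs a separate element for each — at least 2. Hence 2 is optimal.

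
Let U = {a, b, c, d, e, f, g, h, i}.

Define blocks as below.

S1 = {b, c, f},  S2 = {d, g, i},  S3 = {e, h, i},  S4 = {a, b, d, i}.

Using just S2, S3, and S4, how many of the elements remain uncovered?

2

Union of S2, S3, S4 = {a, b, d, e, g, h, i}.
Not covered: c, f — 2 elements.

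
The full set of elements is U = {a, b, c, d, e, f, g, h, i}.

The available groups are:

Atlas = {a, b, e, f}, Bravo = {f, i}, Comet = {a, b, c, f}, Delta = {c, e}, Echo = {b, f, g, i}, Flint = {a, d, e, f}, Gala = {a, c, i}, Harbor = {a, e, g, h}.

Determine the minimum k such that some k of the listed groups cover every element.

Atlas, Flint, Gala, and Harbor cover everything between them: the union {a, b, c, d, e, f, g, h, i} is all of U.
No 3 of the 8 groups cover everything (all 56 combinations miss at least one element), so 4 is optimal.

4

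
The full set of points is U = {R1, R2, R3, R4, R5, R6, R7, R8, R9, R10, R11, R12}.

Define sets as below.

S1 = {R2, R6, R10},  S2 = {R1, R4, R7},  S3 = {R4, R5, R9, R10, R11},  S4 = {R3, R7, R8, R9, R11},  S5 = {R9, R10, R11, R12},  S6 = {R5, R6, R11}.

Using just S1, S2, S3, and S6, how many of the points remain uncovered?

3

Union of S1, S2, S3, S6 = {R1, R2, R4, R5, R6, R7, R9, R10, R11}.
Not covered: R3, R8, R12 — 3 points.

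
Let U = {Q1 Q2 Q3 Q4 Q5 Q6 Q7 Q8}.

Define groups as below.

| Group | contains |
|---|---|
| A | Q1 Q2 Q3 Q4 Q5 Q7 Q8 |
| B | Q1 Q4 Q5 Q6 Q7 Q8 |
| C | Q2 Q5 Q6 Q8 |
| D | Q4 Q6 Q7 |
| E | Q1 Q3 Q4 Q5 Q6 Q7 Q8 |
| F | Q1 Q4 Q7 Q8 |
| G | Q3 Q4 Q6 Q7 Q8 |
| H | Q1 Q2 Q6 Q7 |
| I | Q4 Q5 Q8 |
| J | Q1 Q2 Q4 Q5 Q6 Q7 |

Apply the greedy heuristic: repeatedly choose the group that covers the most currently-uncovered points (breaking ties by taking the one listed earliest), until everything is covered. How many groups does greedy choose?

2

Greedy: pick A (covers 7 new) → pick B (covers 1 new). Total picks: 2.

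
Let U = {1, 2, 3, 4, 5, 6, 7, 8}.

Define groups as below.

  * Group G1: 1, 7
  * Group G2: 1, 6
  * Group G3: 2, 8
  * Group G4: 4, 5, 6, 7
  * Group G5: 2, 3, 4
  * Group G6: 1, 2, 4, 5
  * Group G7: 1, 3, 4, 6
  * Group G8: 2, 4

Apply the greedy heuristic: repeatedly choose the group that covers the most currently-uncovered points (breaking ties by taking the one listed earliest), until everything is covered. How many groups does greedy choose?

3

Greedy: pick G4 (covers 4 new) → pick G3 (covers 2 new) → pick G7 (covers 2 new). Total picks: 3.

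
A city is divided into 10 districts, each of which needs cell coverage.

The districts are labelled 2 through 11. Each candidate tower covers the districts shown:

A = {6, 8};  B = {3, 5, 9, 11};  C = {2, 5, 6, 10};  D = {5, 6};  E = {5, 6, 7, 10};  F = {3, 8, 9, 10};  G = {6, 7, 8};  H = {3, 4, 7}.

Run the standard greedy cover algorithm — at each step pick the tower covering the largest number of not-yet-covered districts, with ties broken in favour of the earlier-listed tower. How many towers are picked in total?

Greedy: pick B (covers 4 new) → pick C (covers 3 new) → pick G (covers 2 new) → pick H (covers 1 new). Total picks: 4.

4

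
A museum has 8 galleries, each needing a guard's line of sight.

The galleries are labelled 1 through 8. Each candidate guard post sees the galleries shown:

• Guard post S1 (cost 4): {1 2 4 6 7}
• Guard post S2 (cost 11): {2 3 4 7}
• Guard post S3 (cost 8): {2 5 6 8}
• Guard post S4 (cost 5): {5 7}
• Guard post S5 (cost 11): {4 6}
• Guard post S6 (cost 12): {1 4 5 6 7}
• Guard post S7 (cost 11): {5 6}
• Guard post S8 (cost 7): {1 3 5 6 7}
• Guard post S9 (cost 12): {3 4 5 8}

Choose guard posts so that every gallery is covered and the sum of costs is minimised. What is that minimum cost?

S1, S9 together cover every gallery (S1 ∪ S9 = {1, 2, 3, 4, 5, 6, 7, 8}); total cost 4 + 12 = 16.
The greedy pick S1, S8, S3 costs 19; no covering selection beats 16.

16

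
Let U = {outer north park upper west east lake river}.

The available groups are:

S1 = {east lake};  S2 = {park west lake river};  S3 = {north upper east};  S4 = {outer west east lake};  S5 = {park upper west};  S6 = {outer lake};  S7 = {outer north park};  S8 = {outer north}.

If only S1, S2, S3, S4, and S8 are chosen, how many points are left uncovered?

0

Union of S1, S2, S3, S4, S8 = {outer, north, park, upper, west, east, lake, river} — that's every point, so 0 are uncovered.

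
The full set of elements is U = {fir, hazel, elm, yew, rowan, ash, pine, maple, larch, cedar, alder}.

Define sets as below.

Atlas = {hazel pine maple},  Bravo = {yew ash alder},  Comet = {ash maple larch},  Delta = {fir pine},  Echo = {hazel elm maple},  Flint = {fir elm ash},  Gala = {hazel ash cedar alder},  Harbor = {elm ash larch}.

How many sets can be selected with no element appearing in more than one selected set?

Bravo, Delta, Echo are pairwise disjoint (Bravo={yew,ash,alder}; Delta={fir,pine}; Echo={hazel,elm,maple}).
Every remaining set overlaps one of these, and no 4 of the listed sets are pairwise disjoint, so 3 is the maximum.

3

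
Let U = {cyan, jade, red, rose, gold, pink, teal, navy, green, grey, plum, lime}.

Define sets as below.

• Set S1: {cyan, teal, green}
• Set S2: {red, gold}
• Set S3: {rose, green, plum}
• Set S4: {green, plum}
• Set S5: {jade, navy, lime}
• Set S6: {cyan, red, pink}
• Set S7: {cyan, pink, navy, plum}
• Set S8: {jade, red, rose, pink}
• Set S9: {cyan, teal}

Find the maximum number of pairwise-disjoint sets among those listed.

4

S2, S4, S5, S9 are pairwise disjoint (S2={red,gold}; S4={green,plum}; S5={jade,navy,lime}; S9={cyan,teal}).
Every remaining set overlaps one of these, and no 5 of the listed sets are pairwise disjoint, so 4 is the maximum.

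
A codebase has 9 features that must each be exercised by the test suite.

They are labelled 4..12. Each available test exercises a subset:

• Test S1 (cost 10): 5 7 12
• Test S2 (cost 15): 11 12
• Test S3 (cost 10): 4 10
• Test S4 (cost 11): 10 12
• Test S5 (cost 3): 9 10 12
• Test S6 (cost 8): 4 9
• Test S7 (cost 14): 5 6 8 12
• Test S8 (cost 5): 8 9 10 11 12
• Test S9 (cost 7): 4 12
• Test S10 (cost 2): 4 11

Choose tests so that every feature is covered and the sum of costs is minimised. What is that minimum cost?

29

S1, S5, S7, S10 together cover every feature (S1 ∪ S5 ∪ S7 ∪ S10 = {4, 5, 6, 7, 8, 9, 10, 11, 12}); total cost 10 + 3 + 14 + 2 = 29.
No covering selection has total cost below 29.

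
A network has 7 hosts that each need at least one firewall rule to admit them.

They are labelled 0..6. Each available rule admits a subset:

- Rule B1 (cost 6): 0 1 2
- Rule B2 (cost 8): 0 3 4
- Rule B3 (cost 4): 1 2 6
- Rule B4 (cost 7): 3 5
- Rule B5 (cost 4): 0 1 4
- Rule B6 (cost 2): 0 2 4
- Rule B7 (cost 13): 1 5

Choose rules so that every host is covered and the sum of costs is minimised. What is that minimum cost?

B3, B4, B6 together cover every host (B3 ∪ B4 ∪ B6 = {0, 1, 2, 3, 4, 5, 6}); total cost 4 + 7 + 2 = 13.
No covering selection has total cost below 13.

13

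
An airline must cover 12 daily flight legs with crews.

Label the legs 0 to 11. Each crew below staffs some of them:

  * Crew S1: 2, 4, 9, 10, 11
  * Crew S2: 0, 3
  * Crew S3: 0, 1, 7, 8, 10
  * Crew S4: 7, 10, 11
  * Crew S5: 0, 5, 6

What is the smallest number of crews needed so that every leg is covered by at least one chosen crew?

4

Take {S1, S2, S3, S5}. Their union is {0, 1, 2, 3, 4, 5, 6, 7, 8, 9, 10, 11}, which is all 12 legs.
No 3 of the 5 crews cover everything (all 10 combinations miss at least one leg), so 4 is optimal.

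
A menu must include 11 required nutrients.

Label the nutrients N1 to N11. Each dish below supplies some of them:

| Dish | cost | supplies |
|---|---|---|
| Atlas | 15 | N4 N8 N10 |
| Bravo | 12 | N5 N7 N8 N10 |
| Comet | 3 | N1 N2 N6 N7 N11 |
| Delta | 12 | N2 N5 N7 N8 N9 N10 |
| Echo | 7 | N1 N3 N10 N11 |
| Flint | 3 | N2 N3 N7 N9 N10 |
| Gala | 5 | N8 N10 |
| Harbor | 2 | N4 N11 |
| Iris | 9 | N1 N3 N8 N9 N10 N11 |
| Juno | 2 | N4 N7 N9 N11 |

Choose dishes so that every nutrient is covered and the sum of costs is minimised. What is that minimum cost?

Comet, Delta, Flint, Juno together cover every nutrient (Comet ∪ Delta ∪ Flint ∪ Juno = {N1, N2, N3, N4, N5, N6, N7, N8, N9, N10, N11}); total cost 3 + 12 + 3 + 2 = 20.
The greedy pick Juno, Comet, Flint, Gala, Bravo costs 25; no covering selection beats 20.

20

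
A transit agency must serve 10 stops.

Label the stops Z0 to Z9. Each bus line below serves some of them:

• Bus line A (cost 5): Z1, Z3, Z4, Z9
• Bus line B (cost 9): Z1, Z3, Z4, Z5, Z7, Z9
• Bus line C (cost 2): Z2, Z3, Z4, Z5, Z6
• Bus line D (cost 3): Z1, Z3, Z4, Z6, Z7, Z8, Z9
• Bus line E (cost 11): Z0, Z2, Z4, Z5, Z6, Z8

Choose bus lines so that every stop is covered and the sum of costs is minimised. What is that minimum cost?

14

D, E together cover every stop (D ∪ E = {Z0, Z1, Z2, Z3, Z4, Z5, Z6, Z7, Z8, Z9}); total cost 3 + 11 = 14.
The greedy pick C, D, E costs 16; no covering selection beats 14.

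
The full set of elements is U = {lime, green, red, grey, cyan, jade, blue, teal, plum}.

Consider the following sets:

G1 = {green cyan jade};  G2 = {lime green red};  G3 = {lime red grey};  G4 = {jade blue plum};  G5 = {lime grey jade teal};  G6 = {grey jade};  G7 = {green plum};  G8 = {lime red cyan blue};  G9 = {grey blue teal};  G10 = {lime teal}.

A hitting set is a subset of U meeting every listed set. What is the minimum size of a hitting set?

4

Take H = {lime, grey, jade, plum}. Each listed set contains at least one of these, so H is a hitting set of size 4.
No choice of 3 elements meets every set, so 4 is the minimum.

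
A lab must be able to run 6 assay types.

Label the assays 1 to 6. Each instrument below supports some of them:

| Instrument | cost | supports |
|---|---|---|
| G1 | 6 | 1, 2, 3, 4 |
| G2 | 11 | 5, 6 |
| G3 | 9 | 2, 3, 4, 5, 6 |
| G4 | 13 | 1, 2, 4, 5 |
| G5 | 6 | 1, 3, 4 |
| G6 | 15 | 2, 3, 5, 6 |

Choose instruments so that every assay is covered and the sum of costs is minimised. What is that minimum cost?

15

G3, G5 together cover every assay (G3 ∪ G5 = {1, 2, 3, 4, 5, 6}); total cost 9 + 6 = 15.
No covering selection has total cost below 15.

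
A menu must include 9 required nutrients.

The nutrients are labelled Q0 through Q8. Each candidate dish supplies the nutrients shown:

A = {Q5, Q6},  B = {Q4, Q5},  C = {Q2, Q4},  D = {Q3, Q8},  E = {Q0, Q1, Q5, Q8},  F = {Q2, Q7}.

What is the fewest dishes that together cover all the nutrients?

A and C and D and E and F together: A ∪ C ∪ D ∪ E ∪ F = {Q0, Q1, Q2, Q3, Q4, Q5, Q6, Q7, Q8} — every nutrient is covered.
No 4 of the 6 dishes cover everything (all 15 combinations miss at least one nutrient), so 5 is optimal.

5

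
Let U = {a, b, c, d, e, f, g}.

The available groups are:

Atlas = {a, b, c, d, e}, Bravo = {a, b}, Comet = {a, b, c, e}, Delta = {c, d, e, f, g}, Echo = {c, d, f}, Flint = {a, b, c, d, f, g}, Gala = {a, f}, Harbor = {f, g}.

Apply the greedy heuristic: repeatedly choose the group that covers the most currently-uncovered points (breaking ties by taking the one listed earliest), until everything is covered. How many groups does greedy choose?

Greedy: pick Flint (covers 6 new) → pick Atlas (covers 1 new). Total picks: 2.

2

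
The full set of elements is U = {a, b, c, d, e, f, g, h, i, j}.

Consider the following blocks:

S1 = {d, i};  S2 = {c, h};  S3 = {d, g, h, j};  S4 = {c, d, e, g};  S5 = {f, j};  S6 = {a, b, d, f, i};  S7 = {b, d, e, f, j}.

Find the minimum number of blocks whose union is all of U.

3

S3 and S4 and S6 together: S3 ∪ S4 ∪ S6 = {a, b, c, d, e, f, g, h, i, j} — every element is covered.
Only S6 contains a, so S6 is forced; the remaining 5 elements need at least 2 more blocks (each remaining block adds at most 3) — so at least 3 blocks are needed, and 3 is optimal.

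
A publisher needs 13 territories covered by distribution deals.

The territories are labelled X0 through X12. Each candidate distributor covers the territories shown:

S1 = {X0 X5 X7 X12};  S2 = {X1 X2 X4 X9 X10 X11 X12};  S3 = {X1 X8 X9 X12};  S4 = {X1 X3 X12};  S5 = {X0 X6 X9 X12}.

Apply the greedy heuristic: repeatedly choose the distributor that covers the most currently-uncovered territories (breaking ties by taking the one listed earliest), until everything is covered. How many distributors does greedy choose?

Greedy: pick S2 (covers 7 new) → pick S1 (covers 3 new) → pick S3 (covers 1 new) → pick S4 (covers 1 new) → pick S5 (covers 1 new). Total picks: 5.

5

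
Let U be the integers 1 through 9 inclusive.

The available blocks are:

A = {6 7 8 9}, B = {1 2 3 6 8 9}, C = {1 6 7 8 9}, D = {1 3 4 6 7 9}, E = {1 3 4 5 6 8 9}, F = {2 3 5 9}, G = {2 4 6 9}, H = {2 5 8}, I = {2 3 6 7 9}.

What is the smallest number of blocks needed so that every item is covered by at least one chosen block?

Take {D, H}. Their union is {1, 2, 3, 4, 5, 6, 7, 8, 9}, which is all 9 items.
No single block has all 9 items (the largest, E, has 7), so 2 is optimal.

2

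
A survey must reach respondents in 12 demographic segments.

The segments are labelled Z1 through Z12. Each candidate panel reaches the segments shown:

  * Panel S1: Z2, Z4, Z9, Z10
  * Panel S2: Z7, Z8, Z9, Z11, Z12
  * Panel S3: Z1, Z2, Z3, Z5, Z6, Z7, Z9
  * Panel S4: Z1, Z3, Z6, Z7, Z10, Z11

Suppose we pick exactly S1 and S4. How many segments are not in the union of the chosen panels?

Union of S1, S4 = {Z1, Z2, Z3, Z4, Z6, Z7, Z9, Z10, Z11}.
Not covered: Z5, Z8, Z12 — 3 segments.

3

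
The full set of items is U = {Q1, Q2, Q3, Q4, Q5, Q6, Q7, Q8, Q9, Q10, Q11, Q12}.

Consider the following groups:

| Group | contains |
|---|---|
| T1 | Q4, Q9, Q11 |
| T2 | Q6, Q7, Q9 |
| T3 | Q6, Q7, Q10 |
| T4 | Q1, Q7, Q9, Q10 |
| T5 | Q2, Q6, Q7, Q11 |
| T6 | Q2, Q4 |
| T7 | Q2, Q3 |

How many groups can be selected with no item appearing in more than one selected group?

3

T1, T3, T7 are pairwise disjoint (T1={Q4,Q9,Q11}; T3={Q6,Q7,Q10}; T7={Q2,Q3}).
Every remaining group overlaps one of these, and no 4 of the listed groups are pairwise disjoint, so 3 is the maximum.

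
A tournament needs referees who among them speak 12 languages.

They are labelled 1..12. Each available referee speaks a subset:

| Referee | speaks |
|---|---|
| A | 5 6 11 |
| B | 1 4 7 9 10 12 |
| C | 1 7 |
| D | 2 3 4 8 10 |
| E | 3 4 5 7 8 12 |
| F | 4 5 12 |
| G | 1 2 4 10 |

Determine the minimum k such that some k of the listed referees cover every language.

3

Take {A, B, D}. Their union is {1, 2, 3, 4, 5, 6, 7, 8, 9, 10, 11, 12}, which is all 12 languages.
Only A contains 6, so A is forced; the remaining 9 languages need at least 2 more referees (each remaining referee adds at most 6) — so at least 3 referees are needed, and 3 is optimal.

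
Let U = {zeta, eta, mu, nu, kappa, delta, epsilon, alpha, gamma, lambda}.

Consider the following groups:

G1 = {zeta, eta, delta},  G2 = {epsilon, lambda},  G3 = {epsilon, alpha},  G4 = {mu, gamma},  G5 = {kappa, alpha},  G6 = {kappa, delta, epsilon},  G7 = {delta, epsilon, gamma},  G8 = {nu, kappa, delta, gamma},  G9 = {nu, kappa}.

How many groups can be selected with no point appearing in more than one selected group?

G1, G2, G4, G9 are pairwise disjoint (G1={zeta,eta,delta}; G2={epsilon,lambda}; G4={mu,gamma}; G9={nu,kappa}).
Every remaining group overlaps one of these, and no 5 of the listed groups are pairwise disjoint, so 4 is the maximum.

4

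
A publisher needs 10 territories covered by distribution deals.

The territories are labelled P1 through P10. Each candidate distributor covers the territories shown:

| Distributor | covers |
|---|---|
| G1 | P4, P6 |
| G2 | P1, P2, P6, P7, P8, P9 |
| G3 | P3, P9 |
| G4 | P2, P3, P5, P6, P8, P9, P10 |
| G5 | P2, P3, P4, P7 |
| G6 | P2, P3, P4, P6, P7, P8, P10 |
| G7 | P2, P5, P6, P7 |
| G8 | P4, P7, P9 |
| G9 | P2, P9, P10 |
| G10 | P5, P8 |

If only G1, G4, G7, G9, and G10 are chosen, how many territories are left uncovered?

Union of G1, G4, G7, G9, G10 = {P2, P3, P4, P5, P6, P7, P8, P9, P10}.
Not covered: P1 — 1 territory.

1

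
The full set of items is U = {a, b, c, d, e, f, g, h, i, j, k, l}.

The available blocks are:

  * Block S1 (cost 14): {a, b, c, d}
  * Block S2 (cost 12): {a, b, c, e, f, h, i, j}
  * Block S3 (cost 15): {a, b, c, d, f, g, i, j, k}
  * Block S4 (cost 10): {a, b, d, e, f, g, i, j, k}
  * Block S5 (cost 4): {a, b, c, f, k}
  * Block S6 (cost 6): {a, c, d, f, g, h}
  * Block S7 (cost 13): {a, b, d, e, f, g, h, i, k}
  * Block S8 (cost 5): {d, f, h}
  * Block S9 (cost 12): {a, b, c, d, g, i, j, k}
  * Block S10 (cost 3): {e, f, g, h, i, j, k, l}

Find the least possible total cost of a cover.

S5, S8, S10 together cover every item (S5 ∪ S8 ∪ S10 = {a, b, c, d, e, f, g, h, i, j, k, l}); total cost 4 + 5 + 3 = 12.
No covering selection has total cost below 12.

12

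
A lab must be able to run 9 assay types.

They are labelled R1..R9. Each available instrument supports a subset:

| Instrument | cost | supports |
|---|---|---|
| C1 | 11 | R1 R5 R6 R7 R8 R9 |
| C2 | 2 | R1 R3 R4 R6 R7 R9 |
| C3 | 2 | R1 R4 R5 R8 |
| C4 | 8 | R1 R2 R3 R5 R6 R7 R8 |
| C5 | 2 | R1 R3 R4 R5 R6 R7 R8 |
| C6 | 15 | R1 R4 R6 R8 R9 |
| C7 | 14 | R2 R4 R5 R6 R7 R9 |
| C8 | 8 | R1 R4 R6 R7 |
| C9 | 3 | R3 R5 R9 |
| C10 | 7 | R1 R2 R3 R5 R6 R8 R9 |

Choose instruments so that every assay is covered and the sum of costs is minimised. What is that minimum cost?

9

C5, C10 together cover every assay (C5 ∪ C10 = {R1, R2, R3, R4, R5, R6, R7, R8, R9}); total cost 2 + 7 = 9.
The greedy pick C5, C2, C10 costs 11; no covering selection beats 9.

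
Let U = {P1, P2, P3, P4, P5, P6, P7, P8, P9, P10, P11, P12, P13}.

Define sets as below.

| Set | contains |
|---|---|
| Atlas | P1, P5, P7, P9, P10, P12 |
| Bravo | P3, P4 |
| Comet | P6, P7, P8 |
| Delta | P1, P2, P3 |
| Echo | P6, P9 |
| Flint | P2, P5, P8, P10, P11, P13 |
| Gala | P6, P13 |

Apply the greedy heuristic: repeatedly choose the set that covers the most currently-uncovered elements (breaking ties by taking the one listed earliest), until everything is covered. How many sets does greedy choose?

Greedy: pick Atlas (covers 6 new) → pick Flint (covers 4 new) → pick Bravo (covers 2 new) → pick Comet (covers 1 new). Total picks: 4.

4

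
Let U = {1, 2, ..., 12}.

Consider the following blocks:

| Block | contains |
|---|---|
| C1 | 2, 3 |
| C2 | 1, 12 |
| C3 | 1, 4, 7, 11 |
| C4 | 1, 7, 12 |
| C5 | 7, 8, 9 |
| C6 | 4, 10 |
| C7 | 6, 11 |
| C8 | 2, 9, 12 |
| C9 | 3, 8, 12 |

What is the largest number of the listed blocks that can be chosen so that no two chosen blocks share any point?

5

C1, C2, C5, C6, C7 are pairwise disjoint (C1={2,3}; C2={1,12}; C5={7,8,9}; C6={4,10}; C7={6,11}).
Every remaining block overlaps one of these, and no 6 of the listed blocks are pairwise disjoint, so 5 is the maximum.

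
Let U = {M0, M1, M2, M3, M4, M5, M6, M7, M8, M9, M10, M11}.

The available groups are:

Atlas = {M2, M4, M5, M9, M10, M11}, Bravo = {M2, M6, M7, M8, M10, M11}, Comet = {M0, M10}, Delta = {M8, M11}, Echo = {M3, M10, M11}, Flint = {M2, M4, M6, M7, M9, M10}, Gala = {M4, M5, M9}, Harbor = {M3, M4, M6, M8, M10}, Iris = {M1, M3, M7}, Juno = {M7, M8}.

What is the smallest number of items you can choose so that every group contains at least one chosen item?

The 4 items {M3, M8, M9, M10} hit every group.
The groups Comet, Delta, Gala, Iris are pairwise disjoint, so any hitting set needs a separate item for each — at least 4. Hence 4 is optimal.

4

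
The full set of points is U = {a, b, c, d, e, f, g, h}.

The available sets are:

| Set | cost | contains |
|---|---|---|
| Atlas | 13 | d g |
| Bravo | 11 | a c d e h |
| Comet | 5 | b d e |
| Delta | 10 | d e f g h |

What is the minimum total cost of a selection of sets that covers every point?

Bravo, Comet, Delta together cover every point (Bravo ∪ Comet ∪ Delta = {a, b, c, d, e, f, g, h}); total cost 11 + 5 + 10 = 26.
No covering selection has total cost below 26.

26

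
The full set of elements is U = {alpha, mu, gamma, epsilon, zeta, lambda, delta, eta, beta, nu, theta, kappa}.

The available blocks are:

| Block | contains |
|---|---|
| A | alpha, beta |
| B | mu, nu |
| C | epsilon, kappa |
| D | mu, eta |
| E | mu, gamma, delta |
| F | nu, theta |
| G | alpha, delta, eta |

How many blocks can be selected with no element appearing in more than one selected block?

4

A, C, E, F are pairwise disjoint (A={alpha,beta}; C={epsilon,kappa}; E={mu,gamma,delta}; F={nu,theta}).
Every remaining block overlaps one of these, and no 5 of the listed blocks are pairwise disjoint, so 4 is the maximum.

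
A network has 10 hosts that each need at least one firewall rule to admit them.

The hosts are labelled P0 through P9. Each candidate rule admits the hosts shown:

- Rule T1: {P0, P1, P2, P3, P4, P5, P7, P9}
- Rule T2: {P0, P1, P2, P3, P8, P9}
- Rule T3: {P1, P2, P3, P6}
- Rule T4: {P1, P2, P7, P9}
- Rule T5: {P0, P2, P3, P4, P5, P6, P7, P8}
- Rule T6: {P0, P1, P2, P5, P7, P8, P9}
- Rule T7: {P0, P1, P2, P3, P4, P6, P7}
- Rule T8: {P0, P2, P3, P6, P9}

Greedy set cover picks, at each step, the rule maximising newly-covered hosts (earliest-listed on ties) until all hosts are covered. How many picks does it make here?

2

Greedy: pick T1 (covers 8 new) → pick T5 (covers 2 new). Total picks: 2.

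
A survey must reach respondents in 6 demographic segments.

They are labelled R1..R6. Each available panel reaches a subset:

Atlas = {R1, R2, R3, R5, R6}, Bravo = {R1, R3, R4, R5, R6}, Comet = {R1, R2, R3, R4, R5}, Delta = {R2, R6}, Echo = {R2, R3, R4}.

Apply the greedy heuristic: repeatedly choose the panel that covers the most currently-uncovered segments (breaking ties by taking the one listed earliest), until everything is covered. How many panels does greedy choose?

Greedy: pick Atlas (covers 5 new) → pick Bravo (covers 1 new). Total picks: 2.

2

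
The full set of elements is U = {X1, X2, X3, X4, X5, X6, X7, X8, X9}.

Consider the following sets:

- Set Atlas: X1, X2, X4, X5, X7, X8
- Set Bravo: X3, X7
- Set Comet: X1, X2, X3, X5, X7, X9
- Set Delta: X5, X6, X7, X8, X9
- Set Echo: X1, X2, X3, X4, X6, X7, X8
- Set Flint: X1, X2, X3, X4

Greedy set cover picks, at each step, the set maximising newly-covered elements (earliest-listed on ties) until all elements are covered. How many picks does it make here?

2

Greedy: pick Echo (covers 7 new) → pick Comet (covers 2 new). Total picks: 2.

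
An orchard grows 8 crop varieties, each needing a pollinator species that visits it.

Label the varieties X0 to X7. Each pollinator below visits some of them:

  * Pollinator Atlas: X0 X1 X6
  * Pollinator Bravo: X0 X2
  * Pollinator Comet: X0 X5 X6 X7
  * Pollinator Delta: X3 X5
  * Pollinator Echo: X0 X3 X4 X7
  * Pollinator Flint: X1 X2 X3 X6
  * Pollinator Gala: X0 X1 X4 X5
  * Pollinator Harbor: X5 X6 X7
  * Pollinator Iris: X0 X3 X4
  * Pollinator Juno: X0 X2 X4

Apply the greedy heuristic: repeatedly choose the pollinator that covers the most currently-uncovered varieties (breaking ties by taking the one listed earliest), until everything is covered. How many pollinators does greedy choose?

Greedy: pick Comet (covers 4 new) → pick Flint (covers 3 new) → pick Echo (covers 1 new). Total picks: 3.

3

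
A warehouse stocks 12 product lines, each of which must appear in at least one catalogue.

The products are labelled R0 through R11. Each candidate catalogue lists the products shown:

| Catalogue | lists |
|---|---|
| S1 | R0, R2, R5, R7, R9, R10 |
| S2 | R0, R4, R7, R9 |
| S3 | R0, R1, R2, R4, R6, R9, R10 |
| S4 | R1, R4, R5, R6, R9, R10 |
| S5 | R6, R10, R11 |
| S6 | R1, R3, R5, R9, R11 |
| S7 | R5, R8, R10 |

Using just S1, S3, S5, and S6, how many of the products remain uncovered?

1

Union of S1, S3, S5, S6 = {R0, R1, R2, R3, R4, R5, R6, R7, R9, R10, R11}.
Not covered: R8 — 1 product.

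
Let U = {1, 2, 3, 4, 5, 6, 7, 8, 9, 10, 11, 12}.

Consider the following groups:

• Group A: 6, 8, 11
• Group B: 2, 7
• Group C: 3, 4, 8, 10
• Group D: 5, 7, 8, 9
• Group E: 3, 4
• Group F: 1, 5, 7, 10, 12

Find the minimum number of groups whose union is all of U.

5

A, B, D, E, and F cover everything between them: the union {1, 2, 3, 4, 5, 6, 7, 8, 9, 10, 11, 12} is all of U.
No 4 of the 6 groups cover everything (all 15 combinations miss at least one item), so 5 is optimal.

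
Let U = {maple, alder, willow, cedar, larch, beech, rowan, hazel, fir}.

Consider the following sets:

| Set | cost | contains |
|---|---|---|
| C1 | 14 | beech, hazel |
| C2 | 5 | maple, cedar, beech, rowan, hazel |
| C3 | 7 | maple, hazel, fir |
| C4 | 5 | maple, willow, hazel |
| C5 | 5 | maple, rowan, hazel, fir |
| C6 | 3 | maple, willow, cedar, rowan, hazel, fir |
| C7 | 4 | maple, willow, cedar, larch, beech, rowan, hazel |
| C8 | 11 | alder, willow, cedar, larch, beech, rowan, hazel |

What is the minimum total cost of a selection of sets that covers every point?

14

C6, C8 together cover every point (C6 ∪ C8 = {maple, alder, willow, cedar, larch, beech, rowan, hazel, fir}); total cost 3 + 11 = 14.
The greedy pick C6, C7, C8 costs 18; no covering selection beats 14.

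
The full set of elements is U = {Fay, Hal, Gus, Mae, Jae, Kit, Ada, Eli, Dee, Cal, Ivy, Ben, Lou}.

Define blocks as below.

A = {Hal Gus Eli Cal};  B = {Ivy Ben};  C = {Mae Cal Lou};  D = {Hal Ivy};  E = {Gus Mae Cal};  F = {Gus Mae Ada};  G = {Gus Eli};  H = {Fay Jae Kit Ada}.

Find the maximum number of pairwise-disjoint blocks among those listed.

4

B, C, G, H are pairwise disjoint (B={Ivy,Ben}; C={Mae,Cal,Lou}; G={Gus,Eli}; H={Fay,Jae,Kit,Ada}).
Every remaining block overlaps one of these, and no 5 of the listed blocks are pairwise disjoint, so 4 is the maximum.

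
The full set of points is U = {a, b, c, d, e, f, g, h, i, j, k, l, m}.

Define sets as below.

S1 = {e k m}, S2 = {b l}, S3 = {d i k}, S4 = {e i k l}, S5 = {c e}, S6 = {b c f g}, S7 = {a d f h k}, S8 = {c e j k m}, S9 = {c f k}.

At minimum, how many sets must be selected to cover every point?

S4 and S6 and S7 and S8 together: S4 ∪ S6 ∪ S7 ∪ S8 = {a, b, c, d, e, f, g, h, i, j, k, l, m} — every point is covered.
Only S6 contains g, so S6 is forced; the remaining 9 points need at least 3 more sets (each remaining set adds at most 4) — so at least 4 sets are needed, and 4 is optimal.

4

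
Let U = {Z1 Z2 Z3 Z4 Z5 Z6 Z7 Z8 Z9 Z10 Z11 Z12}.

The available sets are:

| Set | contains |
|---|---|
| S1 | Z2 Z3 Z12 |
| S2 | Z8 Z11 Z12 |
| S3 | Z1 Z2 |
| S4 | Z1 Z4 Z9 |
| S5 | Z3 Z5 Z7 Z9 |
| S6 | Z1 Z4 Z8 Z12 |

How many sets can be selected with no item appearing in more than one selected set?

S2, S3, S5 are pairwise disjoint (S2={Z8,Z11,Z12}; S3={Z1,Z2}; S5={Z3,Z5,Z7,Z9}).
Every remaining set overlaps one of these, and no 4 of the listed sets are pairwise disjoint, so 3 is the maximum.

3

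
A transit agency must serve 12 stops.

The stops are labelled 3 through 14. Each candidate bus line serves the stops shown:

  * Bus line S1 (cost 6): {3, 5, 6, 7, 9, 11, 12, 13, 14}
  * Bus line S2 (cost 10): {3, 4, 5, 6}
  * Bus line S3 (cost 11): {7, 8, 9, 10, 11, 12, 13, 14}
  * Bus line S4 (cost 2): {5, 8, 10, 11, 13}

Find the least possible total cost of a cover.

18

S1, S2, S4 together cover every stop (S1 ∪ S2 ∪ S4 = {3, 4, 5, 6, 7, 8, 9, 10, 11, 12, 13, 14}); total cost 6 + 10 + 2 = 18.
No covering selection has total cost below 18.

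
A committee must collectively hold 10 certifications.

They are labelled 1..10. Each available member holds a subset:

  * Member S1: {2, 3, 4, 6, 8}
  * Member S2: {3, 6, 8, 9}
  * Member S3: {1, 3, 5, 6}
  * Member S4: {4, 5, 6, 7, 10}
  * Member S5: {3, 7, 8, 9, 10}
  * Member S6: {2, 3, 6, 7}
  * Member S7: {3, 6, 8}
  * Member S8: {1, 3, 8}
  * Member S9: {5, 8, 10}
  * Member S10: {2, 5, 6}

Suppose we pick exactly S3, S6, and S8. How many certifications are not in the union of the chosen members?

Union of S3, S6, S8 = {1, 2, 3, 5, 6, 7, 8}.
Not covered: 4, 9, 10 — 3 certifications.

3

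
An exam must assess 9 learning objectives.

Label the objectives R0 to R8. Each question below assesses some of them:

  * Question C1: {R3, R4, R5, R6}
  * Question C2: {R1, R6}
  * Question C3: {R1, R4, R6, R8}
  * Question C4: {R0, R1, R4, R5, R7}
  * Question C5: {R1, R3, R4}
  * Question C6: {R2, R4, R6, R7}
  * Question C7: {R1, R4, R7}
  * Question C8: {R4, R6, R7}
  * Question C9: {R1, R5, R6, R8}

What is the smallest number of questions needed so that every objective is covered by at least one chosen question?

Take {C4, C5, C6, C9}. Their union is {R0, R1, R2, R3, R4, R5, R6, R7, R8}, which is all 9 objectives.
No 3 of the 9 questions cover everything (all 84 combinations miss at least one objective), so 4 is optimal.

4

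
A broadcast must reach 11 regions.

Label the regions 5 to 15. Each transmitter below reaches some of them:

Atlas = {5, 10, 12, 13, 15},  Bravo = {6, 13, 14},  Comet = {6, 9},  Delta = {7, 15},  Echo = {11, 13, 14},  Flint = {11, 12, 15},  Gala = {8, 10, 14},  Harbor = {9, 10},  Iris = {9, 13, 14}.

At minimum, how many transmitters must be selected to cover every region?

Take {Atlas, Comet, Delta, Flint, Gala}. Their union is {5, 6, 7, 8, 9, 10, 11, 12, 13, 14, 15}, which is all 11 regions.
No 4 of the 9 transmitters cover everything (all 126 combinations miss at least one region), so 5 is optimal.

5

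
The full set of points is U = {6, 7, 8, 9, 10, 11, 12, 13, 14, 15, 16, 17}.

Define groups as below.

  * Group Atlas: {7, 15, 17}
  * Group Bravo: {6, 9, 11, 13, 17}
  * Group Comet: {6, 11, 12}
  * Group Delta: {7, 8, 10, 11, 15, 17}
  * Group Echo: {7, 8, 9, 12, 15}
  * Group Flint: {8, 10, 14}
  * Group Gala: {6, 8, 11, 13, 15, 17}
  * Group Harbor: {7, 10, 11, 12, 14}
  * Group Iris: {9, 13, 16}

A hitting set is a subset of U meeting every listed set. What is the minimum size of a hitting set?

4

H = {8, 11, 15, 16} meets every group (each contains at least one member of H), and |H| = 4.
The groups Atlas, Comet, Flint, Iris are pairwise disjoint, so any hitting set needs a separate point for each — at least 4. Hence 4 is optimal.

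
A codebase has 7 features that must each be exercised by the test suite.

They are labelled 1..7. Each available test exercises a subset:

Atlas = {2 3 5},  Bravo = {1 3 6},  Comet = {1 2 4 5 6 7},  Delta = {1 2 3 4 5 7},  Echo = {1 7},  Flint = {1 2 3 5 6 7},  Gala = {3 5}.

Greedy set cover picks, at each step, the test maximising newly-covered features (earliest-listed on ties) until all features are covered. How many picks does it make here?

Greedy: pick Comet (covers 6 new) → pick Atlas (covers 1 new). Total picks: 2.

2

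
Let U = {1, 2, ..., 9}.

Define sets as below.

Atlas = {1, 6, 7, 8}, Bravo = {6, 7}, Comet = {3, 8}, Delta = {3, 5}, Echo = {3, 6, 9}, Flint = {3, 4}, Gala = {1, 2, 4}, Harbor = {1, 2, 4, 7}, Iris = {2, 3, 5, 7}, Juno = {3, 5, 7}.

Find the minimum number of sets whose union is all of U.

4

Take {Comet, Echo, Gala, Juno}. Their union is {1, 2, 3, 4, 5, 6, 7, 8, 9}, which is all 9 elements.
No 3 of the 10 sets cover everything (all 120 combinations miss at least one element), so 4 is optimal.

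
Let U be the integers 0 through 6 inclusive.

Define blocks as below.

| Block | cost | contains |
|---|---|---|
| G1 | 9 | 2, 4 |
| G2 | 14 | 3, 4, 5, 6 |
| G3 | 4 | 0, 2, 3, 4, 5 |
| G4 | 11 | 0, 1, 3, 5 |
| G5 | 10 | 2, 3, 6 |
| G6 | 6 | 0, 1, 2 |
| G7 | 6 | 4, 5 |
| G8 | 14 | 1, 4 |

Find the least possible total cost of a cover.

G3, G5, G6 together cover every element (G3 ∪ G5 ∪ G6 = {0, 1, 2, 3, 4, 5, 6}); total cost 4 + 10 + 6 = 20.
No covering selection has total cost below 20.

20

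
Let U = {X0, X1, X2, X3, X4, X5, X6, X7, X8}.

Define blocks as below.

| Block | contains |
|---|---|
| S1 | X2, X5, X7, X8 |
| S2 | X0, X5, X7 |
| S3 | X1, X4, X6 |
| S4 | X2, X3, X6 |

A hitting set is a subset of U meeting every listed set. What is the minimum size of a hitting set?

2

Take H = {X5, X6}. Each listed block contains at least one of these, so H is a hitting set of size 2.
The blocks S2, S4 are pairwise disjoint, so any hitting set needs a separate item for each — at least 2. Hence 2 is optimal.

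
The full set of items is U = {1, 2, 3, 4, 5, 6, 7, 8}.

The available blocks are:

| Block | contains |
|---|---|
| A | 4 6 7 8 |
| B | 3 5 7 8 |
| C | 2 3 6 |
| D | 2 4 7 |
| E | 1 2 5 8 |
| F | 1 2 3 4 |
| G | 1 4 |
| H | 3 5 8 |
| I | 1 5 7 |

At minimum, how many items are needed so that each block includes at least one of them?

T = {1, 3, 4} meets every block (each contains at least one member of T), and |T| = 3.
No choice of 2 items meets every block, so 3 is the minimum.

3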